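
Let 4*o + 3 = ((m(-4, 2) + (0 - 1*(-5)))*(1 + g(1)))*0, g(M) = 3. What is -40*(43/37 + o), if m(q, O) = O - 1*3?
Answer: -610/37 ≈ -16.486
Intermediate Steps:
m(q, O) = -3 + O (m(q, O) = O - 3 = -3 + O)
o = -3/4 (o = -3/4 + ((((-3 + 2) + (0 - 1*(-5)))*(1 + 3))*0)/4 = -3/4 + (((-1 + (0 + 5))*4)*0)/4 = -3/4 + (((-1 + 5)*4)*0)/4 = -3/4 + ((4*4)*0)/4 = -3/4 + (16*0)/4 = -3/4 + (1/4)*0 = -3/4 + 0 = -3/4 ≈ -0.75000)
-40*(43/37 + o) = -40*(43/37 - 3/4) = -40*61/148 = -610/37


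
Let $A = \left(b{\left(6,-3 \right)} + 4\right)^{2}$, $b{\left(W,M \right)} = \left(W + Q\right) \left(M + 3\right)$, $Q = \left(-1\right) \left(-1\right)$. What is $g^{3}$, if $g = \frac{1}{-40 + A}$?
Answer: $- \frac{1}{13824} \approx -7.2338 \cdot 10^{-5}$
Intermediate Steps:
$Q = 1$
$b{\left(W,M \right)} = \left(1 + W\right) \left(3 + M\right)$ ($b{\left(W,M \right)} = \left(W + 1\right) \left(M + 3\right) = \left(1 + W\right) \left(3 + M\right)$)
$A = 16$ ($A = \left(\left(3 - 3 + 3 \cdot 6 - 18\right) + 4\right)^{2} = \left(\left(3 - 3 + 18 - 18\right) + 4\right)^{2} = \left(0 + 4\right)^{2} = 4^{2} = 16$)
$g = - \frac{1}{24}$ ($g = \frac{1}{-40 + 16} = \frac{1}{-24} = - \frac{1}{24} \approx -0.041667$)
$g^{3} = \left(- \frac{1}{24}\right)^{3} = - \frac{1}{13824}$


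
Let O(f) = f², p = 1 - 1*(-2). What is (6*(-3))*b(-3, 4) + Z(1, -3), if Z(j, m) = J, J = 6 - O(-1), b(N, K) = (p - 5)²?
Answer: -67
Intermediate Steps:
p = 3 (p = 1 + 2 = 3)
b(N, K) = 4 (b(N, K) = (3 - 5)² = (-2)² = 4)
J = 5 (J = 6 - 1*(-1)² = 6 - 1*1 = 6 - 1 = 5)
Z(j, m) = 5
(6*(-3))*b(-3, 4) + Z(1, -3) = (6*(-3))*4 + 5 = -18*4 + 5 = -72 + 5 = -67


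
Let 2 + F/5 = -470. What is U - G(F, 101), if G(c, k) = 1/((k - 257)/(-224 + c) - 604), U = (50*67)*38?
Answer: 49665459146/390145 ≈ 1.2730e+5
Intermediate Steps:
F = -2360 (F = -10 + 5*(-470) = -10 - 2350 = -2360)
U = 127300 (U = 3350*38 = 127300)
G(c, k) = 1/(-604 + (-257 + k)/(-224 + c)) (G(c, k) = 1/((-257 + k)/(-224 + c) - 604) = 1/(-604 + (-257 + k)/(-224 + c)))
U - G(F, 101) = 127300 - (-224 - 2360)/(135039 + 101 - 604*(-2360)) = 127300 - (-2584)/(135039 + 101 + 1425440) = 127300 - (-2584)/1560580 = 127300 - 1*(-646/390145) = 127300 + 646/390145 = 49665459146/390145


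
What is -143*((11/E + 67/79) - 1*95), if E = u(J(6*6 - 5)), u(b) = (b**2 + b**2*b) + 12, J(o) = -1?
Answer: 12639341/948 ≈ 13333.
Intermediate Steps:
u(b) = 12 + b**2 + b**3 (u(b) = (b**2 + b**3) + 12 = 12 + b**2 + b**3)
E = 12 (E = 12 + (-1)**2 + (-1)**3 = 12 + 1 - 1 = 12)
-143*((11/E + 67/79) - 1*95) = -143*((11/12 + 67/79) - 1*95) = -143*((11*(1/12) + 67*(1/79)) - 95) = -143*((11/12 + 67/79) - 95) = -143*(1673/948 - 95) = -143*(-88387/948) = 12639341/948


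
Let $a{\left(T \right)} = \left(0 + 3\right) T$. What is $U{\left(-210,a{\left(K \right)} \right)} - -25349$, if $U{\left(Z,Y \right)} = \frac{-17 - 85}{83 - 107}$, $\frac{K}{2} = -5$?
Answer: $\frac{101413}{4} \approx 25353.0$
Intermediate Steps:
$K = -10$ ($K = 2 \left(-5\right) = -10$)
$a{\left(T \right)} = 3 T$
$U{\left(Z,Y \right)} = \frac{17}{4}$ ($U{\left(Z,Y \right)} = - \frac{102}{-24} = \left(-102\right) \left(- \frac{1}{24}\right) = \frac{17}{4}$)
$U{\left(-210,a{\left(K \right)} \right)} - -25349 = \frac{17}{4} - -25349 = \frac{17}{4} + 25349 = \frac{101413}{4}$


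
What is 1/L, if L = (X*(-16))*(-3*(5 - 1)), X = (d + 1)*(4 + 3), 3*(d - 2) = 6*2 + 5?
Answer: 1/11648 ≈ 8.5852e-5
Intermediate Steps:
d = 23/3 (d = 2 + (6*2 + 5)/3 = 2 + (12 + 5)/3 = 2 + (1/3)*17 = 2 + 17/3 = 23/3 ≈ 7.6667)
X = 182/3 (X = (23/3 + 1)*(4 + 3) = (26/3)*7 = 182/3 ≈ 60.667)
L = 11648 (L = ((182/3)*(-16))*(-3*(5 - 1)) = -(-2912)*4 = -2912/3*(-12) = 11648)
1/L = 1/11648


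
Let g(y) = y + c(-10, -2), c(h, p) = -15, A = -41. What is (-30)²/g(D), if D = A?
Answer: -225/14 ≈ -16.071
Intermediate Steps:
D = -41
g(y) = -15 + y (g(y) = y - 15 = -15 + y)
(-30)²/g(D) = (-30)²/(-15 - 41) = 900/(-56) = 900*(-1/56) = -225/14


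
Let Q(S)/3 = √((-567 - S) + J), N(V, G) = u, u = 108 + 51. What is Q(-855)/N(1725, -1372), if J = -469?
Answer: I*√181/53 ≈ 0.25384*I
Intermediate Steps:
u = 159
N(V, G) = 159
Q(S) = 3*√(-1036 - S) (Q(S) = 3*√((-567 - S) - 469) = 3*√(-1036 - S))
Q(-855)/N(1725, -1372) = (3*√(-1036 - 1*(-855)))/159 = (3*√(-1036 + 855))*(1/159) = (3*√(-181))*(1/159) = (3*(I*√181))*(1/159) = (3*I*√181)*(1/159) = I*√181/53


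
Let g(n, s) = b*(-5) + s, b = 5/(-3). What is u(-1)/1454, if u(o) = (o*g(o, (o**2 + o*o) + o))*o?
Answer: 14/2181 ≈ 0.0064191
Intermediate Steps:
b = -5/3 (b = 5*(-1/3) = -5/3 ≈ -1.6667)
g(n, s) = 25/3 + s (g(n, s) = -5/3*(-5) + s = 25/3 + s)
u(o) = o**2*(25/3 + o + 2*o**2) (u(o) = (o*(25/3 + ((o**2 + o*o) + o)))*o = (o*(25/3 + ((o**2 + o**2) + o)))*o = (o*(25/3 + (2*o**2 + o)))*o = (o*(25/3 + (o + 2*o**2)))*o = (o*(25/3 + o + 2*o**2))*o = o**2*(25/3 + o + 2*o**2))
u(-1)/1454 = ((-1)**2*(25/3 - (1 + 2*(-1))))/1454 = (1*(25/3 - (1 - 2)))*(1/1454) = (1*(25/3 - 1*(-1)))*(1/1454) = (1*(25/3 + 1))*(1/1454) = (1*(28/3))*(1/1454) = (28/3)*(1/1454) = 14/2181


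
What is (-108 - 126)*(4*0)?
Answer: 0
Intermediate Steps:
(-108 - 126)*(4*0) = -234*0 = 0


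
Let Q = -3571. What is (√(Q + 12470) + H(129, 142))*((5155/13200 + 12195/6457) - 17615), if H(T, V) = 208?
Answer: -354823055639/96855 - 27294081203*√8899/1549680 ≈ -5.3249e+6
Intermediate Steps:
(√(Q + 12470) + H(129, 142))*((5155/13200 + 12195/6457) - 17615) = (√(-3571 + 12470) + 208)*((5155/13200 + 12195/6457) - 17615) = (√8899 + 208)*((5155*(1/13200) + 12195*(1/6457)) - 17615) = (208 + √8899)*((1031/2640 + 12195/6457) - 17615) = (208 + √8899)*(3531997/1549680 - 17615) = (208 + √8899)*(-27294081203/1549680) = -354823055639/96855 - 27294081203*√8899/1549680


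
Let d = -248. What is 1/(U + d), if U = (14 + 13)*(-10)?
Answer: -1/518 ≈ -0.0019305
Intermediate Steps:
U = -270 (U = 27*(-10) = -270)
1/(U + d) = 1/(-270 - 248) = 1/(-518) = -1/518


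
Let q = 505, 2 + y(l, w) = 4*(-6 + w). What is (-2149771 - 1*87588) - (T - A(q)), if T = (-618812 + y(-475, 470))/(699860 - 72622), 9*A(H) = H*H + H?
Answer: -6234962790608/2822571 ≈ -2.2090e+6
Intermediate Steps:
y(l, w) = -26 + 4*w (y(l, w) = -2 + 4*(-6 + w) = -2 + (-24 + 4*w) = -26 + 4*w)
A(H) = H/9 + H**2/9 (A(H) = (H*H + H)/9 = (H**2 + H)/9 = (H + H**2)/9 = H/9 + H**2/9)
T = -308479/313619 (T = (-618812 + (-26 + 4*470))/(699860 - 72622) = (-618812 + (-26 + 1880))/627238 = (-618812 + 1854)*(1/627238) = -616958*1/627238 = -308479/313619 ≈ -0.98361)
(-2149771 - 1*87588) - (T - A(q)) = (-2149771 - 1*87588) - (-308479/313619 - 505*(1 + 505)/9) = (-2149771 - 87588) - (-308479/313619 - 505*506/9) = -2237359 - (-308479/313619 - 1*255530/9) = -2237359 - (-308479/313619 - 255530/9) = -2237359 - 1*(-80141839381/2822571) = -2237359 + 80141839381/2822571 = -6234962790608/2822571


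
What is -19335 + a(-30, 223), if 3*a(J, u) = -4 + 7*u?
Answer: -18816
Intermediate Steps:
a(J, u) = -4/3 + 7*u/3 (a(J, u) = (-4 + 7*u)/3 = -4/3 + 7*u/3)
-19335 + a(-30, 223) = -19335 + (-4/3 + (7/3)*223) = -19335 + (-4/3 + 1561/3) = -19335 + 519 = -18816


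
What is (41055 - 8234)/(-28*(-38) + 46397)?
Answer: 32821/47461 ≈ 0.69154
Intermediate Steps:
(41055 - 8234)/(-28*(-38) + 46397) = 32821/(1064 + 46397) = 32821/47461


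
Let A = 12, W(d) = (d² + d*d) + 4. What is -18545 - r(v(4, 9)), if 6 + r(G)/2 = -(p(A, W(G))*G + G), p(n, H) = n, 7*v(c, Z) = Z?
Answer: -129497/7 ≈ -18500.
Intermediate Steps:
W(d) = 4 + 2*d² (W(d) = (d² + d²) + 4 = 2*d² + 4 = 4 + 2*d²)
v(c, Z) = Z/7
r(G) = -12 - 26*G (r(G) = -12 + 2*(-(12*G + G)) = -12 + 2*(-13*G) = -12 - 26*G)
-18545 - r(v(4, 9)) = -18545 - (-12 - 26*9/7) = -18545 - (-12 - 234/7) = -18545 - 1*(-318/7) = -18545 + 318/7 = -129497/7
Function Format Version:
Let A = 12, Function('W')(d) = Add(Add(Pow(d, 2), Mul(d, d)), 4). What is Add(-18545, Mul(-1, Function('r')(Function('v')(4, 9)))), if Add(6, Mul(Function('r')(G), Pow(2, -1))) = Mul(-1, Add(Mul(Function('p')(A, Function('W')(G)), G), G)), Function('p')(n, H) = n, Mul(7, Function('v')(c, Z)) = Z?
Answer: Rational(-129497, 7) ≈ -18500.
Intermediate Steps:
Function('W')(d) = Add(4, Mul(2, Pow(d, 2))) (Function('W')(d) = Add(Add(Pow(d, 2), Pow(d, 2)), 4) = Add(Mul(2, Pow(d, 2)), 4) = Add(4, Mul(2, Pow(d, 2))))
Function('v')(c, Z) = Mul(Rational(1, 7), Z)
Function('r')(G) = Add(-12, Mul(-26, G)) (Function('r')(G) = Add(-12, Mul(2, Mul(-1, Add(Mul(12, G), G)))) = Add(-12, Mul(2, Mul(-1, Mul(13, G)))) = Add(-12, Mul(2, Mul(-13, G))) = Add(-12, Mul(-26, G)))
Add(-18545, Mul(-1, Function('r')(Function('v')(4, 9)))) = Add(-18545, Mul(-1, Add(-12, Mul(-26, Mul(Rational(1, 7), 9))))) = Add(-18545, Mul(-1, Add(-12, Mul(-26, Rational(9, 7))))) = Add(-18545, Mul(-1, Add(-12, Rational(-234, 7)))) = Add(-18545, Mul(-1, Rational(-318, 7))) = Add(-18545, Rational(318, 7)) = Rational(-129497, 7)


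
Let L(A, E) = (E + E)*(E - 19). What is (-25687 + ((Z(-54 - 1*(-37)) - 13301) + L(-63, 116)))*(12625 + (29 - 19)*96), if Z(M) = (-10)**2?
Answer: -222576640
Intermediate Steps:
L(A, E) = 2*E*(-19 + E) (L(A, E) = (2*E)*(-19 + E) = 2*E*(-19 + E))
Z(M) = 100
(-25687 + ((Z(-54 - 1*(-37)) - 13301) + L(-63, 116)))*(12625 + (29 - 19)*96) = (-25687 + ((100 - 13301) + 2*116*(-19 + 116)))*(12625 + (29 - 19)*96) = (-25687 + (-13201 + 2*116*97))*(12625 + 10*96) = (-25687 + (-13201 + 22504))*(12625 + 960) = (-25687 + 9303)*13585 = -16384*13585 = -222576640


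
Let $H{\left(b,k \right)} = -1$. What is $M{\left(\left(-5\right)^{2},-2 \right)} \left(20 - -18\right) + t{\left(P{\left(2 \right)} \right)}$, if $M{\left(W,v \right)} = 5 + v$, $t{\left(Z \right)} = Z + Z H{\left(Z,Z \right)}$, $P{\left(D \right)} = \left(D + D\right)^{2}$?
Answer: $114$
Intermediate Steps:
$P{\left(D \right)} = 4 D^{2}$ ($P{\left(D \right)} = \left(2 D\right)^{2} = 4 D^{2}$)
$t{\left(Z \right)} = 0$ ($t{\left(Z \right)} = Z + Z \left(-1\right) = Z - Z = 0$)
$M{\left(\left(-5\right)^{2},-2 \right)} \left(20 - -18\right) + t{\left(P{\left(2 \right)} \right)} = \left(5 - 2\right) \left(20 - -18\right) + 0 = 3 \left(20 + 18\right) + 0 = 3 \cdot 38 + 0 = 114 + 0 = 114$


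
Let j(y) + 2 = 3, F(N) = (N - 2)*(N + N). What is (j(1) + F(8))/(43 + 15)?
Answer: 97/58 ≈ 1.6724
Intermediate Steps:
F(N) = 2*N*(-2 + N) (F(N) = (-2 + N)*(2*N) = 2*N*(-2 + N))
j(y) = 1 (j(y) = -2 + 3 = 1)
(j(1) + F(8))/(43 + 15) = (1 + 2*8*(-2 + 8))/(43 + 15) = (1 + 2*8*6)/58 = (1 + 96)*(1/58) = 97*(1/58) = 97/58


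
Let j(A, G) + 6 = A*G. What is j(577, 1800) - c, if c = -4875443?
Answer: 5914037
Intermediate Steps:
j(A, G) = -6 + A*G
j(577, 1800) - c = (-6 + 577*1800) - 1*(-4875443) = (-6 + 1038600) + 4875443 = 1038594 + 4875443 = 5914037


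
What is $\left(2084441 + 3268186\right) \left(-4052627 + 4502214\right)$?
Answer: $2406471515049$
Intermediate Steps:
$\left(2084441 + 3268186\right) \left(-4052627 + 4502214\right) = 5352627 \cdot 449587 = 2406471515049$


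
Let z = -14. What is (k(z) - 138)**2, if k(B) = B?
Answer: 23104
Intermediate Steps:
(k(z) - 138)**2 = (-14 - 138)**2 = (-152)**2 = 23104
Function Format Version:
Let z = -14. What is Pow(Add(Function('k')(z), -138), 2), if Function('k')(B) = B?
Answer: 23104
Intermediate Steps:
Pow(Add(Function('k')(z), -138), 2) = Pow(Add(-14, -138), 2) = Pow(-152, 2) = 23104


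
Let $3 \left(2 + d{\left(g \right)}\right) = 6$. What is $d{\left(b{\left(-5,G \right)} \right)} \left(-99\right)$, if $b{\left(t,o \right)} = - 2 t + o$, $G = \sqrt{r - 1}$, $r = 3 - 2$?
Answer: $0$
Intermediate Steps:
$r = 1$ ($r = 3 - 2 = 1$)
$G = 0$ ($G = \sqrt{1 - 1} = \sqrt{0} = 0$)
$b{\left(t,o \right)} = o - 2 t$
$d{\left(g \right)} = 0$ ($d{\left(g \right)} = -2 + \frac{1}{3} \cdot 6 = -2 + 2 = 0$)
$d{\left(b{\left(-5,G \right)} \right)} \left(-99\right) = 0 \left(-99\right) = 0$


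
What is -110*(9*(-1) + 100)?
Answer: -10010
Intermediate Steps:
-110*(9*(-1) + 100) = -110*(-9 + 100) = -110*91 = -10010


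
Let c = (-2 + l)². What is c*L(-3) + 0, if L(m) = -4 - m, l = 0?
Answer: -4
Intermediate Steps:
c = 4 (c = (-2 + 0)² = (-2)² = 4)
c*L(-3) + 0 = 4*(-4 - 1*(-3)) + 0 = 4*(-4 + 3) + 0 = 4*(-1) + 0 = -4 + 0 = -4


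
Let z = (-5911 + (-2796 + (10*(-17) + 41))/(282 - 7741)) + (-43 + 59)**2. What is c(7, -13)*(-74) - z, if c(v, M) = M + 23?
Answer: 36658060/7459 ≈ 4914.6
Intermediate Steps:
c(v, M) = 23 + M
z = -42177720/7459 (z = (-5911 + (-2796 + (-170 + 41))/(-7459)) + 16**2 = (-5911 + (-2796 - 129)*(-1/7459)) + 256 = (-5911 - 2925*(-1/7459)) + 256 = (-5911 + 2925/7459) + 256 = -44087224/7459 + 256 = -42177720/7459 ≈ -5654.6)
c(7, -13)*(-74) - z = (23 - 13)*(-74) - 1*(-42177720/7459) = 10*(-74) + 42177720/7459 = -740 + 42177720/7459 = 36658060/7459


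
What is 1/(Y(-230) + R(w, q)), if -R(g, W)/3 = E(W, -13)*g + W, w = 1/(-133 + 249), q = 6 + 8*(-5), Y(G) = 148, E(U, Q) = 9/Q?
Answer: 1508/377027 ≈ 0.0039997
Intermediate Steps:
q = -34 (q = 6 - 40 = -34)
w = 1/116 ≈ 0.0086207
R(g, W) = -3*W + 27*g/13 (R(g, W) = -3*((9/(-13))*g + W) = -3*((9*(-1/13))*g + W) = -3*(-9*g/13 + W) = -3*(W - 9*g/13) = -3*W + 27*g/13)
1/(Y(-230) + R(w, q)) = 1/(148 + (-3*(-34) + (27/13)*(1/116))) = 1/(148 + (102 + 27/1508)) = 1/(148 + 153843/1508) = 1/(377027/1508) = 1508/377027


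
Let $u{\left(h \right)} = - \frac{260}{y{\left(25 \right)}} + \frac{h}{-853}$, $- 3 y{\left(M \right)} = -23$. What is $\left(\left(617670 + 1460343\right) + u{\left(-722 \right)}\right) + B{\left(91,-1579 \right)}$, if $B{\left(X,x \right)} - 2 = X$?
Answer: $\frac{40769712880}{19619} \approx 2.0781 \cdot 10^{6}$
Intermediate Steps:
$y{\left(M \right)} = \frac{23}{3}$ ($y{\left(M \right)} = \left(- \frac{1}{3}\right) \left(-23\right) = \frac{23}{3}$)
$B{\left(X,x \right)} = 2 + X$
$u{\left(h \right)} = - \frac{780}{23} - \frac{h}{853}$ ($u{\left(h \right)} = - \frac{260}{\frac{23}{3}} + \frac{h}{-853} = \left(-260\right) \frac{3}{23} + h \left(- \frac{1}{853}\right) = - \frac{780}{23} - \frac{h}{853}$)
$\left(\left(617670 + 1460343\right) + u{\left(-722 \right)}\right) + B{\left(91,-1579 \right)} = \left(\left(617670 + 1460343\right) - \frac{648734}{19619}\right) + \left(2 + 91\right) = \left(2078013 + \left(- \frac{780}{23} + \frac{722}{853}\right)\right) + 93 = \left(2078013 - \frac{648734}{19619}\right) + 93 = \frac{40767888313}{19619} + 93 = \frac{40769712880}{19619}$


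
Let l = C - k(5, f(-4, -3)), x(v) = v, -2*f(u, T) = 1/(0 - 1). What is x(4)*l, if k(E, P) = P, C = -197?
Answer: -790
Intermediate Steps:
f(u, T) = ½ (f(u, T) = -1/(2*(0 - 1)) = -½/(-1) = -½*(-1) = ½)
l = -395/2 (l = -197 - 1*½ = -197 - ½ = -395/2 ≈ -197.50)
x(4)*l = 4*(-395/2) = -790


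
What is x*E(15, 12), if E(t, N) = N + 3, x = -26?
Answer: -390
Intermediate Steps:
E(t, N) = 3 + N
x*E(15, 12) = -26*(3 + 12) = -26*15 = -390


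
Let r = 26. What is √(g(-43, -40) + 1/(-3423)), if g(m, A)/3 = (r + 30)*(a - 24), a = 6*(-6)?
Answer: I*√118106647743/3423 ≈ 100.4*I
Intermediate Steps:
a = -36
g(m, A) = -10080 (g(m, A) = 3*((26 + 30)*(-36 - 24)) = 3*(56*(-60)) = 3*(-3360) = -10080)
√(g(-43, -40) + 1/(-3423)) = √(-10080 + 1/(-3423)) = √(-10080 - 1/3423) = √(-34503841/3423) = I*√118106647743/3423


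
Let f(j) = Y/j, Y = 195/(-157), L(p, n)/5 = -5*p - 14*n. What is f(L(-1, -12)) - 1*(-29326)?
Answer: 796523447/27161 ≈ 29326.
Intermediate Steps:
L(p, n) = -70*n - 25*p (L(p, n) = 5*(-5*p - 14*n) = 5*(-14*n - 5*p) = -70*n - 25*p)
Y = -195/157 (Y = 195*(-1/157) = -195/157 ≈ -1.2420)
f(j) = -195/(157*j)
f(L(-1, -12)) - 1*(-29326) = -195/(157*(-70*(-12) - 25*(-1))) - 1*(-29326) = -195/(157*(840 + 25)) + 29326 = -195/157/865 + 29326 = -195/157*1/865 + 29326 = -39/27161 + 29326 = 796523447/27161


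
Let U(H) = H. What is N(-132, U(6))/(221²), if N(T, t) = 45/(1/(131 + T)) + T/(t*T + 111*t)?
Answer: -71/78897 ≈ -0.00089991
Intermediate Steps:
N(T, t) = 5895 + 45*T + T/(111*t + T*t) (N(T, t) = 45*(131 + T) + T/(T*t + 111*t) = (5895 + 45*T) + T/(111*t + T*t) = 5895 + 45*T + T/(111*t + T*t))
N(-132, U(6))/(221²) = ((-132 + 654345*6 + 45*6*(-132)² + 10890*(-132)*6)/(6*(111 - 132)))/(221²) = ((⅙)*(-132 + 3926070 + 45*6*17424 - 8624880)/(-21))/48841 = ((⅙)*(-1/21)*(-132 + 3926070 + 4704480 - 8624880))*(1/48841) = ((⅙)*(-1/21)*5538)*(1/48841) = -923/21*1/48841 = -71/78897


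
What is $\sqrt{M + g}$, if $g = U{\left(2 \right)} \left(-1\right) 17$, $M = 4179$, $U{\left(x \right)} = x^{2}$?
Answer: $\sqrt{4111} \approx 64.117$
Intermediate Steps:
$g = -68$ ($g = 2^{2} \left(-1\right) 17 = 4 \left(-1\right) 17 = \left(-4\right) 17 = -68$)
$\sqrt{M + g} = \sqrt{4179 - 68} = \sqrt{4111}$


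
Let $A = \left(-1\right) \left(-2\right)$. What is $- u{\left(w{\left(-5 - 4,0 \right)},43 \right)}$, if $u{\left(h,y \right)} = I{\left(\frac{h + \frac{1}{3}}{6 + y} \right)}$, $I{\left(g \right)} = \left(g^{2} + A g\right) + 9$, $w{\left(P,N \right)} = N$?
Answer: $- \frac{194776}{21609} \approx -9.0137$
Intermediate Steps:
$A = 2$
$I{\left(g \right)} = 9 + g^{2} + 2 g$ ($I{\left(g \right)} = \left(g^{2} + 2 g\right) + 9 = 9 + g^{2} + 2 g$)
$u{\left(h,y \right)} = 9 + \frac{\left(\frac{1}{3} + h\right)^{2}}{\left(6 + y\right)^{2}} + \frac{2 \left(\frac{1}{3} + h\right)}{6 + y}$ ($u{\left(h,y \right)} = 9 + \left(\frac{h + \frac{1}{3}}{6 + y}\right)^{2} + 2 \frac{h + \frac{1}{3}}{6 + y} = 9 + \left(\frac{\frac{1}{3} + h}{6 + y}\right)^{2} + 2 \frac{\frac{1}{3} + h}{6 + y} = 9 + \frac{\left(\frac{1}{3} + h\right)^{2}}{\left(6 + y\right)^{2}} + \frac{2 \left(\frac{1}{3} + h\right)}{6 + y}$)
$- u{\left(w{\left(-5 - 4,0 \right)},43 \right)} = - \frac{\left(1 + 3 \cdot 0\right)^{2} + 81 \left(6 + 43\right)^{2} + 6 \left(1 + 3 \cdot 0\right) \left(6 + 43\right)}{9 \left(6 + 43\right)^{2}} = - \frac{\left(1 + 0\right)^{2} + 81 \cdot 49^{2} + 6 \left(1 + 0\right) 49}{9 \cdot 2401} = - \frac{1^{2} + 81 \cdot 2401 + 6 \cdot 1 \cdot 49}{9 \cdot 2401} = - \frac{1 + 194481 + 294}{9 \cdot 2401} = - \frac{194776}{9 \cdot 2401} = \left(-1\right) \frac{194776}{21609} = - \frac{194776}{21609}$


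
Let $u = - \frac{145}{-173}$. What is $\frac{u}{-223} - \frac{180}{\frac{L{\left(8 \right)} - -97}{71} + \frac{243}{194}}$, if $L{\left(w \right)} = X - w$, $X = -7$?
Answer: $- \frac{95654494625}{1279318219} \approx -74.77$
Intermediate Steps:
$u = \frac{145}{173}$ ($u = \left(-145\right) \left(- \frac{1}{173}\right) = \frac{145}{173} \approx 0.83815$)
$L{\left(w \right)} = -7 - w$
$\frac{u}{-223} - \frac{180}{\frac{L{\left(8 \right)} - -97}{71} + \frac{243}{194}} = \frac{145}{173 \left(-223\right)} - \frac{180}{\frac{\left(-7 - 8\right) - -97}{71} + \frac{243}{194}} = \frac{145}{173} \left(- \frac{1}{223}\right) - \frac{180}{\left(\left(-7 - 8\right) + 97\right) \frac{1}{71} + 243 \cdot \frac{1}{194}} = - \frac{145}{38579} - \frac{180}{\left(-15 + 97\right) \frac{1}{71} + \frac{243}{194}} = - \frac{145}{38579} - \frac{180}{82 \cdot \frac{1}{71} + \frac{243}{194}} = - \frac{145}{38579} - \frac{180}{\frac{82}{71} + \frac{243}{194}} = - \frac{145}{38579} - \frac{180}{\frac{33161}{13774}} = - \frac{145}{38579} - \frac{2479320}{33161} = - \frac{95654494625}{1279318219}$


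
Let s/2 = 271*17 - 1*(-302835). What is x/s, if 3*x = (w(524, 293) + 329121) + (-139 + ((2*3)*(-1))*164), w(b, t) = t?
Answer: 328291/1844652 ≈ 0.17797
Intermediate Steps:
s = 614884 (s = 2*(271*17 - 1*(-302835)) = 2*(4607 + 302835) = 2*307442 = 614884)
x = 328291/3 (x = ((293 + 329121) + (-139 + ((2*3)*(-1))*164))/3 = (329414 + (-139 + (6*(-1))*164))/3 = (329414 + (-139 - 6*164))/3 = (329414 + (-139 - 984))/3 = (329414 - 1123)/3 = (1/3)*328291 = 328291/3 ≈ 1.0943e+5)
x/s = (328291/3)/614884 = (328291/3)*(1/614884) = 328291/1844652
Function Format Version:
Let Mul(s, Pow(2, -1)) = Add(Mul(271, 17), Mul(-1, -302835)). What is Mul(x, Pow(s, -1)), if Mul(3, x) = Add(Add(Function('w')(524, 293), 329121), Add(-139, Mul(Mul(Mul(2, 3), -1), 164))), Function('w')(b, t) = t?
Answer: Rational(328291, 1844652) ≈ 0.17797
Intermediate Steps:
s = 614884 (s = Mul(2, Add(Mul(271, 17), Mul(-1, -302835))) = Mul(2, Add(4607, 302835)) = Mul(2, 307442) = 614884)
x = Rational(328291, 3) (x = Mul(Rational(1, 3), Add(Add(293, 329121), Add(-139, Mul(Mul(Mul(2, 3), -1), 164)))) = Mul(Rational(1, 3), Add(329414, Add(-139, Mul(Mul(6, -1), 164)))) = Mul(Rational(1, 3), Add(329414, Add(-139, Mul(-6, 164)))) = Mul(Rational(1, 3), Add(329414, Add(-139, -984))) = Mul(Rational(1, 3), Add(329414, -1123)) = Mul(Rational(1, 3), 328291) = Rational(328291, 3) ≈ 1.0943e+5)
Mul(x, Pow(s, -1)) = Mul(Rational(328291, 3), Pow(614884, -1)) = Mul(Rational(328291, 3), Rational(1, 614884)) = Rational(328291, 1844652)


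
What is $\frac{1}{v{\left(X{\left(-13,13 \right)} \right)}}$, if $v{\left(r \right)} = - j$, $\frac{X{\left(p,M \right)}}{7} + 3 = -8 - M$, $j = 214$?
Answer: $- \frac{1}{214} \approx -0.0046729$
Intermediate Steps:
$X{\left(p,M \right)} = -77 - 7 M$ ($X{\left(p,M \right)} = -21 + 7 \left(-8 - M\right) = -21 - \left(56 + 7 M\right) = -77 - 7 M$)
$v{\left(r \right)} = -214$ ($v{\left(r \right)} = \left(-1\right) 214 = -214$)
$\frac{1}{v{\left(X{\left(-13,13 \right)} \right)}} = \frac{1}{-214} = - \frac{1}{214}$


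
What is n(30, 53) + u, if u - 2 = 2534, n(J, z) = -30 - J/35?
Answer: 17536/7 ≈ 2505.1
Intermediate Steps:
n(J, z) = -30 - J/35
u = 2536 (u = 2 + 2534 = 2536)
n(30, 53) + u = (-30 - 1/35*30) + 2536 = (-30 - 6/7) + 2536 = -216/7 + 2536 = 17536/7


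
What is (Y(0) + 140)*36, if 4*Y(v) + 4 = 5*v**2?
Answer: 5004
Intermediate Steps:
Y(v) = -1 + 5*v**2/4 (Y(v) = -1 + (5*v**2)/4 = -1 + 5*v**2/4)
(Y(0) + 140)*36 = ((-1 + (5/4)*0**2) + 140)*36 = ((-1 + (5/4)*0) + 140)*36 = ((-1 + 0) + 140)*36 = (-1 + 140)*36 = 139*36 = 5004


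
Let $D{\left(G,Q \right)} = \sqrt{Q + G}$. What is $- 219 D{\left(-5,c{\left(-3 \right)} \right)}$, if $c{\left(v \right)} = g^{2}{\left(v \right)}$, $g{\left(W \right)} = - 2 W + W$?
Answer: $-438$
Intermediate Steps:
$g{\left(W \right)} = - W$
$c{\left(v \right)} = v^{2}$ ($c{\left(v \right)} = \left(- v\right)^{2} = v^{2}$)
$D{\left(G,Q \right)} = \sqrt{G + Q}$
$- 219 D{\left(-5,c{\left(-3 \right)} \right)} = - 219 \sqrt{-5 + \left(-3\right)^{2}} = - 219 \sqrt{-5 + 9} = - 219 \sqrt{4} = \left(-219\right) 2 = -438$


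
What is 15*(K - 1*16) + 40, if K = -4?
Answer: -260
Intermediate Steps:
15*(K - 1*16) + 40 = 15*(-4 - 1*16) + 40 = 15*(-4 - 16) + 40 = 15*(-20) + 40 = -300 + 40 = -260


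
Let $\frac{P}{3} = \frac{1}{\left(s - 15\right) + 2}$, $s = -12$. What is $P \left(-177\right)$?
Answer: $\frac{531}{25} \approx 21.24$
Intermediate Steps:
$P = - \frac{3}{25}$ ($P = \frac{3}{\left(-12 - 15\right) + 2} = \frac{3}{-27 + 2} = \frac{3}{-25} = 3 \left(- \frac{1}{25}\right) = - \frac{3}{25} \approx -0.12$)
$P \left(-177\right) = \left(- \frac{3}{25}\right) \left(-177\right) = \frac{531}{25}$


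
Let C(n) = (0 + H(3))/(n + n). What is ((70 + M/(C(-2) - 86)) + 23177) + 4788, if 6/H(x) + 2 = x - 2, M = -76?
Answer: 4738067/169 ≈ 28036.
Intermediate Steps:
H(x) = 6/(-4 + x) (H(x) = 6/(-2 + (x - 2)) = 6/(-2 + (-2 + x)) = 6/(-4 + x))
C(n) = -3/n (C(n) = (0 + 6/(-4 + 3))/(n + n) = (0 + 6/(-1))/((2*n)) = (0 + 6*(-1))*(1/(2*n)) = (0 - 6)*(1/(2*n)) = -3/n)
((70 + M/(C(-2) - 86)) + 23177) + 4788 = ((70 - 76/(-3/(-2) - 86)) + 23177) + 4788 = ((70 - 76/(-3*(-1/2) - 86)) + 23177) + 4788 = ((70 - 76/(3/2 - 86)) + 23177) + 4788 = ((70 - 76/(-169/2)) + 23177) + 4788 = ((70 - 76*(-2/169)) + 23177) + 4788 = ((70 + 152/169) + 23177) + 4788 = (11982/169 + 23177) + 4788 = 3928895/169 + 4788 = 4738067/169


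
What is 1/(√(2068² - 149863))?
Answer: √458529/1375587 ≈ 0.00049226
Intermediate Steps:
1/(√(2068² - 149863)) = 1/(√(4276624 - 149863)) = 1/(√4126761) = 1/(3*√458529) = √458529/1375587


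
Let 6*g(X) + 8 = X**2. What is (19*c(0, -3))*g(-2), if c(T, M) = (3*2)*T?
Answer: 0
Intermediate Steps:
c(T, M) = 6*T
g(X) = -4/3 + X**2/6
(19*c(0, -3))*g(-2) = (19*(6*0))*(-4/3 + (1/6)*(-2)**2) = (19*0)*(-4/3 + (1/6)*4) = 0*(-4/3 + 2/3) = 0*(-2/3) = 0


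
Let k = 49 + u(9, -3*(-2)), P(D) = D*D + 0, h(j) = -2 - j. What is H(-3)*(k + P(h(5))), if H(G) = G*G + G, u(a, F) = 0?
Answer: 588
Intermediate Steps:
H(G) = G + G**2 (H(G) = G**2 + G = G + G**2)
P(D) = D**2 (P(D) = D**2 + 0 = D**2)
k = 49 (k = 49 + 0 = 49)
H(-3)*(k + P(h(5))) = (-3*(1 - 3))*(49 + (-2 - 1*5)**2) = (-3*(-2))*(49 + (-2 - 5)**2) = 6*(49 + (-7)**2) = 6*(49 + 49) = 6*98 = 588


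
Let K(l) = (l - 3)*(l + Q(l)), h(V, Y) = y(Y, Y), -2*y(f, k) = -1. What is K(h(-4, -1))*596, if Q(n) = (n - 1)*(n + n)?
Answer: 0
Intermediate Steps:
y(f, k) = 1/2 (y(f, k) = -1/2*(-1) = 1/2)
h(V, Y) = 1/2
Q(n) = 2*n*(-1 + n) (Q(n) = (-1 + n)*(2*n) = 2*n*(-1 + n))
K(l) = (-3 + l)*(l + 2*l*(-1 + l)) (K(l) = (l - 3)*(l + 2*l*(-1 + l)) = (-3 + l)*(l + 2*l*(-1 + l)))
K(h(-4, -1))*596 = ((3 - 7*1/2 + 2*(1/2)**2)/2)*596 = ((3 - 7/2 + 2*(1/4))/2)*596 = ((3 - 7/2 + 1/2)/2)*596 = ((1/2)*0)*596 = 0*596 = 0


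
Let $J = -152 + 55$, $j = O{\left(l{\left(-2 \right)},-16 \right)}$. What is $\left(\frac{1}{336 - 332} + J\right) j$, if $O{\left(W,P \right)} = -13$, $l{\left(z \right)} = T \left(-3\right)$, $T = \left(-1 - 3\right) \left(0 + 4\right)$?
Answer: $\frac{5031}{4} \approx 1257.8$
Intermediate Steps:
$T = -16$ ($T = \left(-4\right) 4 = -16$)
$l{\left(z \right)} = 48$ ($l{\left(z \right)} = \left(-16\right) \left(-3\right) = 48$)
$j = -13$
$J = -97$
$\left(\frac{1}{336 - 332} + J\right) j = \left(\frac{1}{336 - 332} - 97\right) \left(-13\right) = \left(\frac{1}{4} - 97\right) \left(-13\right) = \left(- \frac{387}{4}\right) \left(-13\right) = \frac{5031}{4}$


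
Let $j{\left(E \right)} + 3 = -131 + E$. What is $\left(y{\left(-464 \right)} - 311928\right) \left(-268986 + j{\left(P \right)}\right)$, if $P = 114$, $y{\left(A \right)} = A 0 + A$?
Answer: $84035322352$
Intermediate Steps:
$y{\left(A \right)} = A$ ($y{\left(A \right)} = 0 + A = A$)
$j{\left(E \right)} = -134 + E$ ($j{\left(E \right)} = -3 + \left(-131 + E\right) = -134 + E$)
$\left(y{\left(-464 \right)} - 311928\right) \left(-268986 + j{\left(P \right)}\right) = \left(-464 - 311928\right) \left(-268986 + \left(-134 + 114\right)\right) = - 312392 \left(-268986 - 20\right) = \left(-312392\right) \left(-269006\right) = 84035322352$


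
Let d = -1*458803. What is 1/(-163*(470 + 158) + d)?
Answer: -1/561167 ≈ -1.7820e-6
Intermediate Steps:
d = -458803
1/(-163*(470 + 158) + d) = 1/(-163*(470 + 158) - 458803) = 1/(-163*628 - 458803) = 1/(-102364 - 458803) = 1/(-561167) = -1/561167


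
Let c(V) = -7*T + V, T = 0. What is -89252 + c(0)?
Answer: -89252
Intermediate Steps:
c(V) = V (c(V) = -7*0 + V = 0 + V = V)
-89252 + c(0) = -89252 + 0 = -89252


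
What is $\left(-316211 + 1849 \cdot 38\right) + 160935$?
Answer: $-85014$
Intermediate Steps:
$\left(-316211 + 1849 \cdot 38\right) + 160935 = \left(-316211 + 70262\right) + 160935 = -245949 + 160935 = -85014$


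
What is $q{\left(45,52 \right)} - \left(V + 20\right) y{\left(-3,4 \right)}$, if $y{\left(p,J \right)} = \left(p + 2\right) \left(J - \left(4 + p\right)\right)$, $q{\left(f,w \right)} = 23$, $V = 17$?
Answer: $134$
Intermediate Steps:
$y{\left(p,J \right)} = \left(2 + p\right) \left(-4 + J - p\right)$
$q{\left(45,52 \right)} - \left(V + 20\right) y{\left(-3,4 \right)} = 23 - \left(17 + 20\right) \left(-8 - \left(-3\right)^{2} - -18 + 2 \cdot 4 + 4 \left(-3\right)\right) = 23 - 37 \left(-8 - 9 + 18 + 8 - 12\right) = 23 - 37 \left(-3\right) = 23 - -111 = 23 + 111 = 134$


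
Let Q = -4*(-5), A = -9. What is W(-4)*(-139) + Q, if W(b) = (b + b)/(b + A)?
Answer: -852/13 ≈ -65.538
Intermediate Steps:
Q = 20
W(b) = 2*b/(-9 + b) (W(b) = (b + b)/(b - 9) = (2*b)/(-9 + b) = 2*b/(-9 + b))
W(-4)*(-139) + Q = (2*(-4)/(-9 - 4))*(-139) + 20 = (2*(-4)/(-13))*(-139) + 20 = (2*(-4)*(-1/13))*(-139) + 20 = (8/13)*(-139) + 20 = -1112/13 + 20 = -852/13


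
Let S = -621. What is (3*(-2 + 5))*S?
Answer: -5589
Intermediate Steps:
(3*(-2 + 5))*S = (3*(-2 + 5))*(-621) = (3*3)*(-621) = 9*(-621) = -5589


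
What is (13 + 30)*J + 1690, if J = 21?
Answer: 2593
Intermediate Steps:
(13 + 30)*J + 1690 = (13 + 30)*21 + 1690 = 43*21 + 1690 = 903 + 1690 = 2593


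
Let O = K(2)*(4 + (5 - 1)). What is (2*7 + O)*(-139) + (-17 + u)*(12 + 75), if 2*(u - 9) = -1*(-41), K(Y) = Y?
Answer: -6165/2 ≈ -3082.5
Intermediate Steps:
u = 59/2 (u = 9 + (-1*(-41))/2 = 9 + (1/2)*41 = 9 + 41/2 = 59/2 ≈ 29.500)
O = 16 (O = 2*(4 + (5 - 1)) = 2*(4 + 4) = 2*8 = 16)
(2*7 + O)*(-139) + (-17 + u)*(12 + 75) = (2*7 + 16)*(-139) + (-17 + 59/2)*(12 + 75) = (14 + 16)*(-139) + (25/2)*87 = 30*(-139) + 2175/2 = -4170 + 2175/2 = -6165/2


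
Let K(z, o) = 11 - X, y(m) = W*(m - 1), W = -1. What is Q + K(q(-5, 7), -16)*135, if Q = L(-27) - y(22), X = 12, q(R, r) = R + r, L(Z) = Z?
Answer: -141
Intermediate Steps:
y(m) = 1 - m (y(m) = -(m - 1) = -(-1 + m) = 1 - m)
K(z, o) = -1 (K(z, o) = 11 - 1*12 = 11 - 12 = -1)
Q = -6 (Q = -27 - (1 - 1*22) = -27 - (1 - 22) = -27 - 1*(-21) = -27 + 21 = -6)
Q + K(q(-5, 7), -16)*135 = -6 - 1*135 = -6 - 135 = -141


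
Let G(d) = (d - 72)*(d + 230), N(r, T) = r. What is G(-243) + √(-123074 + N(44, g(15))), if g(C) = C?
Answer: 4095 + 3*I*√13670 ≈ 4095.0 + 350.76*I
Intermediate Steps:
G(d) = (-72 + d)*(230 + d)
G(-243) + √(-123074 + N(44, g(15))) = (-16560 + (-243)² + 158*(-243)) + √(-123074 + 44) = (-16560 + 59049 - 38394) + √(-123030) = 4095 + 3*I*√13670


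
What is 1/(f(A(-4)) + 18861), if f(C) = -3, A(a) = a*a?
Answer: 1/18858 ≈ 5.3028e-5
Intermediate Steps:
A(a) = a²
1/(f(A(-4)) + 18861) = 1/(-3 + 18861) = 1/18858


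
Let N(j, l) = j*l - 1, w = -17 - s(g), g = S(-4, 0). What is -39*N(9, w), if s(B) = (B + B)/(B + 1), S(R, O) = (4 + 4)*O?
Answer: 6006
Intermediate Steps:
S(R, O) = 8*O
g = 0 (g = 8*0 = 0)
s(B) = 2*B/(1 + B) (s(B) = (2*B)/(1 + B) = 2*B/(1 + B))
w = -17 (w = -17 - 2*0/(1 + 0) = -17 - 2*0/1 = -17 - 2*0 = -17 - 1*0 = -17 + 0 = -17)
N(j, l) = -1 + j*l
-39*N(9, w) = -39*(-1 + 9*(-17)) = -39*(-1 - 153) = -39*(-154) = 6006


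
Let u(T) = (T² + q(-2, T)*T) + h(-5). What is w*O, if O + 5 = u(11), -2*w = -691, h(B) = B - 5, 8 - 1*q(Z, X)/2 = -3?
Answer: 120234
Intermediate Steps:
q(Z, X) = 22 (q(Z, X) = 16 - 2*(-3) = 16 + 6 = 22)
h(B) = -5 + B
w = 691/2 (w = -½*(-691) = 691/2 ≈ 345.50)
u(T) = -10 + T² + 22*T (u(T) = (T² + 22*T) + (-5 - 5) = (T² + 22*T) - 10 = -10 + T² + 22*T)
O = 348 (O = -5 + (-10 + 11² + 22*11) = -5 + (-10 + 121 + 242) = -5 + 353 = 348)
w*O = (691/2)*348 = 120234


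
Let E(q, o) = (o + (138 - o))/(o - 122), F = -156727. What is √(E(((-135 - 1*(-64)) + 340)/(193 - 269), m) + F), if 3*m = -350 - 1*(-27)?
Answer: I*√74401883413/689 ≈ 395.89*I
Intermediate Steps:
m = -323/3 (m = (-350 - 1*(-27))/3 = (-350 + 27)/3 = (⅓)*(-323) = -323/3 ≈ -107.67)
E(q, o) = 138/(-122 + o)
√(E(((-135 - 1*(-64)) + 340)/(193 - 269), m) + F) = √(138/(-122 - 323/3) - 156727) = √(138/(-689/3) - 156727) = √(138*(-3/689) - 156727) = √(-414/689 - 156727) = √(-107985317/689) = I*√74401883413/689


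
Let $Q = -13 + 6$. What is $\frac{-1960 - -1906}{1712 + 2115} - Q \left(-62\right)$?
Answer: $- \frac{1660972}{3827} \approx -434.01$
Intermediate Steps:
$Q = -7$
$\frac{-1960 - -1906}{1712 + 2115} - Q \left(-62\right) = \frac{-1960 - -1906}{1712 + 2115} - \left(-7\right) \left(-62\right) = \frac{-1960 + 1906}{3827} - 434 = \left(-54\right) \frac{1}{3827} - 434 = - \frac{54}{3827} - 434 = - \frac{1660972}{3827}$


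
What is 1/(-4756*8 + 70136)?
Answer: 1/32088 ≈ 3.1164e-5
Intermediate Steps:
1/(-4756*8 + 70136) = 1/(-38048 + 70136) = 1/32088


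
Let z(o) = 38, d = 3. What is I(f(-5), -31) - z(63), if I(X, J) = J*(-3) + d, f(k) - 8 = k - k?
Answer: 58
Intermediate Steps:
f(k) = 8 (f(k) = 8 + (k - k) = 8 + 0 = 8)
I(X, J) = 3 - 3*J (I(X, J) = J*(-3) + 3 = -3*J + 3 = 3 - 3*J)
I(f(-5), -31) - z(63) = (3 - 3*(-31)) - 1*38 = (3 + 93) - 38 = 96 - 38 = 58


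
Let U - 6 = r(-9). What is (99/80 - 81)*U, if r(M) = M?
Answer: 19143/80 ≈ 239.29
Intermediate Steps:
U = -3 (U = 6 - 9 = -3)
(99/80 - 81)*U = (99/80 - 81)*(-3) = -6381/80*(-3) = 19143/80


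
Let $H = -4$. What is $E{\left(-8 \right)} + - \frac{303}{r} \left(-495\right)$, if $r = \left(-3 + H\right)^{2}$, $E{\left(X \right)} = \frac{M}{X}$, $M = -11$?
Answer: $\frac{1200419}{392} \approx 3062.3$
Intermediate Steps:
$E{\left(X \right)} = - \frac{11}{X}$
$r = 49$ ($r = \left(-3 - 4\right)^{2} = \left(-7\right)^{2} = 49$)
$E{\left(-8 \right)} + - \frac{303}{r} \left(-495\right) = - \frac{11}{-8} + - \frac{303}{49} \left(-495\right) = \left(-11\right) \left(- \frac{1}{8}\right) + \left(-303\right) \frac{1}{49} \left(-495\right) = \frac{11}{8} - - \frac{149985}{49} = \frac{11}{8} + \frac{149985}{49} = \frac{1200419}{392}$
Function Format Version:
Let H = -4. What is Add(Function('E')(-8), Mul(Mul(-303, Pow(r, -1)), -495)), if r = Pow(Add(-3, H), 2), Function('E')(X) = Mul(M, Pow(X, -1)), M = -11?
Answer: Rational(1200419, 392) ≈ 3062.3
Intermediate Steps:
Function('E')(X) = Mul(-11, Pow(X, -1))
r = 49 (r = Pow(Add(-3, -4), 2) = Pow(-7, 2) = 49)
Add(Function('E')(-8), Mul(Mul(-303, Pow(r, -1)), -495)) = Add(Mul(-11, Pow(-8, -1)), Mul(Mul(-303, Pow(49, -1)), -495)) = Add(Mul(-11, Rational(-1, 8)), Mul(Mul(-303, Rational(1, 49)), -495)) = Add(Rational(11, 8), Mul(Rational(-303, 49), -495)) = Add(Rational(11, 8), Rational(149985, 49)) = Rational(1200419, 392)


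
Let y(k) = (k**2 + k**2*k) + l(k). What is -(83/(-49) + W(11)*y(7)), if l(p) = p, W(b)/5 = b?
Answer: -1075222/49 ≈ -21943.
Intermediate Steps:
W(b) = 5*b
y(k) = k + k**2 + k**3 (y(k) = (k**2 + k**2*k) + k = (k**2 + k**3) + k = k + k**2 + k**3)
-(83/(-49) + W(11)*y(7)) = -(83/(-49) + (5*11)*(7*(1 + 7 + 7**2))) = -(83*(-1/49) + 55*(7*(1 + 7 + 49))) = -(-83/49 + 55*(7*57)) = -(-83/49 + 55*399) = -(-83/49 + 21945) = -1*1075222/49 = -1075222/49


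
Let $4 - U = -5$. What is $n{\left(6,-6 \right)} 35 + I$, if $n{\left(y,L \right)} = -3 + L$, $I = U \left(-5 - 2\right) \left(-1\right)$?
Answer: $-252$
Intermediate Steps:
$U = 9$ ($U = 4 - -5 = 4 + 5 = 9$)
$I = 63$ ($I = 9 \left(-5 - 2\right) \left(-1\right) = 9 \left(-7\right) \left(-1\right) = \left(-63\right) \left(-1\right) = 63$)
$n{\left(6,-6 \right)} 35 + I = \left(-3 - 6\right) 35 + 63 = \left(-9\right) 35 + 63 = -315 + 63 = -252$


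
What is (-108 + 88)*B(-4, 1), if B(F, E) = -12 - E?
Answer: 260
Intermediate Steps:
(-108 + 88)*B(-4, 1) = (-108 + 88)*(-12 - 1*1) = -20*(-12 - 1) = -20*(-13) = 260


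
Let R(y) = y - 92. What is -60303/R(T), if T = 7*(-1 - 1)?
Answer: 60303/106 ≈ 568.90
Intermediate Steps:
T = -14 (T = 7*(-2) = -14)
R(y) = -92 + y
-60303/R(T) = -60303/(-92 - 14) = -60303/(-106) = -60303*(-1/106) = 60303/106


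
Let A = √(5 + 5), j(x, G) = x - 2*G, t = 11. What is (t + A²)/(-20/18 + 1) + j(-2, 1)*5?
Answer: -209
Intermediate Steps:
A = √10 ≈ 3.1623
(t + A²)/(-20/18 + 1) + j(-2, 1)*5 = (11 + (√10)²)/(-20/18 + 1) + (-2 - 2*1)*5 = (11 + 10)/(-20*1/18 + 1) + (-2 - 2)*5 = 21/(-10/9 + 1) - 4*5 = 21/(-⅑) - 20 = 21*(-9) - 20 = -189 - 20 = -209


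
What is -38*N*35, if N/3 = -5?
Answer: 19950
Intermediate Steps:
N = -15 (N = 3*(-5) = -15)
-38*N*35 = -38*(-15)*35 = 570*35 = 19950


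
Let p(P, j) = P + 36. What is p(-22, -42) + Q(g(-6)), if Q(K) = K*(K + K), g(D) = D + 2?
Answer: 46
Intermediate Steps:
p(P, j) = 36 + P
g(D) = 2 + D
Q(K) = 2*K² (Q(K) = K*(2*K) = 2*K²)
p(-22, -42) + Q(g(-6)) = (36 - 22) + 2*(2 - 6)² = 14 + 2*(-4)² = 14 + 2*16 = 14 + 32 = 46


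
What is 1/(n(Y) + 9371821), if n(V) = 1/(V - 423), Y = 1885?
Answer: 1462/13701602303 ≈ 1.0670e-7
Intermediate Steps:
n(V) = 1/(-423 + V)
1/(n(Y) + 9371821) = 1/(1/(-423 + 1885) + 9371821) = 1/(1/1462 + 9371821) = 1/(13701602303/1462) = 1462/13701602303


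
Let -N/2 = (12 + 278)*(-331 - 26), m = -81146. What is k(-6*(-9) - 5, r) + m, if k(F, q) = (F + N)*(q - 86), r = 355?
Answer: 55631175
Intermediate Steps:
N = 207060 (N = -2*(12 + 278)*(-331 - 26) = -580*(-357) = -2*(-103530) = 207060)
k(F, q) = (-86 + q)*(207060 + F) (k(F, q) = (F + 207060)*(q - 86) = (207060 + F)*(-86 + q) = (-86 + q)*(207060 + F))
k(-6*(-9) - 5, r) + m = (-17807160 - 86*(-6*(-9) - 5) + 207060*355 + (-6*(-9) - 5)*355) - 81146 = (-17807160 - 86*(54 - 5) + 73506300 + (54 - 5)*355) - 81146 = (-17807160 - 86*49 + 73506300 + 49*355) - 81146 = (-17807160 - 4214 + 73506300 + 17395) - 81146 = 55712321 - 81146 = 55631175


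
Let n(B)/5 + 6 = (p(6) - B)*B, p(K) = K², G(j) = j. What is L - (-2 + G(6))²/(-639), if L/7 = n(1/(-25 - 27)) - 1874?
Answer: -23070711149/1727856 ≈ -13352.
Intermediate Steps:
n(B) = -30 + 5*B*(36 - B) (n(B) = -30 + 5*((6² - B)*B) = -30 + 5*((36 - B)*B) = -30 + 5*(B*(36 - B)) = -30 + 5*B*(36 - B))
L = -36104467/2704 (L = 7*((-30 - 5/(-25 - 27)² + 180/(-25 - 27)) - 1874) = 7*((-30 - 5*(1/(-52))² + 180/(-52)) - 1874) = 7*((-30 - 5*(-1/52)² + 180*(-1/52)) - 1874) = 7*((-30 - 5*1/2704 - 45/13) - 1874) = 7*((-30 - 5/2704 - 45/13) - 1874) = 7*(-90485/2704 - 1874) = 7*(-5157781/2704) = -36104467/2704 ≈ -13352.)
L - (-2 + G(6))²/(-639) = -36104467/2704 - (-2 + 6)²/(-639) = -36104467/2704 - 4²*(-1)/639 = -36104467/2704 - 16*(-1)/639 = -36104467/2704 - 1*(-16/639) = -36104467/2704 + 16/639 = -23070711149/1727856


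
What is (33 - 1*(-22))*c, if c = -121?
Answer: -6655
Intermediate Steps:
(33 - 1*(-22))*c = (33 - 1*(-22))*(-121) = (33 + 22)*(-121) = 55*(-121) = -6655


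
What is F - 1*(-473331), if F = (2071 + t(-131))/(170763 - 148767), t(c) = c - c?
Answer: 10411390747/21996 ≈ 4.7333e+5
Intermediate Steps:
t(c) = 0
F = 2071/21996 (F = (2071 + 0)/(170763 - 148767) = 2071/21996 ≈ 0.094154)
F - 1*(-473331) = 2071/21996 - 1*(-473331) = 2071/21996 + 473331 = 10411390747/21996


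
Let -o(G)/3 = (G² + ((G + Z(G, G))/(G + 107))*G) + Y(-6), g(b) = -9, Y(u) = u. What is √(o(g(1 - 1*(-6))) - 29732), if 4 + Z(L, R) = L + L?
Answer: I*√5873246/14 ≈ 173.11*I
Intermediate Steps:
Z(L, R) = -4 + 2*L (Z(L, R) = -4 + (L + L) = -4 + 2*L)
o(G) = 18 - 3*G² - 3*G*(-4 + 3*G)/(107 + G) (o(G) = -3*((G² + ((G + (-4 + 2*G))/(G + 107))*G) - 6) = -3*((G² + ((-4 + 3*G)/(107 + G))*G) - 6) = -3*((G² + G*(-4 + 3*G)/(107 + G)) - 6) = -3*(-6 + G² + G*(-4 + 3*G)/(107 + G)) = 18 - 3*G² - 3*G*(-4 + 3*G)/(107 + G))
√(o(g(1 - 1*(-6))) - 29732) = √(3*(642 - 1*(-9)³ - 110*(-9)² + 10*(-9))/(107 - 9) - 29732) = √(3*(642 - 1*(-729) - 110*81 - 90)/98 - 29732) = √(3*(1/98)*(642 + 729 - 8910 - 90) - 29732) = √(3*(1/98)*(-7629) - 29732) = √(-22887/98 - 29732) = √(-2936623/98) = I*√5873246/14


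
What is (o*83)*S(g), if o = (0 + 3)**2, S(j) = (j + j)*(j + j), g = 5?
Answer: 74700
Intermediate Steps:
S(j) = 4*j**2 (S(j) = (2*j)*(2*j) = 4*j**2)
o = 9 (o = 3**2 = 9)
(o*83)*S(g) = (9*83)*(4*5**2) = 747*(4*25) = 747*100 = 74700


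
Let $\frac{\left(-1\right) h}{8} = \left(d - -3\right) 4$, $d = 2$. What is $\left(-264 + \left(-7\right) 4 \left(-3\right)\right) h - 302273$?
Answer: $-273473$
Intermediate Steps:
$h = -160$ ($h = - 8 \left(2 - -3\right) 4 = - 8 \left(2 + \left(-2 + 5\right)\right) 4 = - 8 \left(2 + 3\right) 4 = - 8 \cdot 5 \cdot 4 = \left(-8\right) 20 = -160$)
$\left(-264 + \left(-7\right) 4 \left(-3\right)\right) h - 302273 = \left(-264 + \left(-7\right) 4 \left(-3\right)\right) \left(-160\right) - 302273 = \left(-264 - -84\right) \left(-160\right) - 302273 = \left(-264 + 84\right) \left(-160\right) - 302273 = \left(-180\right) \left(-160\right) - 302273 = 28800 - 302273 = -273473$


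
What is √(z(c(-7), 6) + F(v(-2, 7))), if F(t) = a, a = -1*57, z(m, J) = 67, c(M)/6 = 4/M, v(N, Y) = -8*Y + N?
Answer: √10 ≈ 3.1623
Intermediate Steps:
v(N, Y) = N - 8*Y
c(M) = 24/M (c(M) = 6*(4/M) = 24/M)
a = -57
F(t) = -57
√(z(c(-7), 6) + F(v(-2, 7))) = √(67 - 57) = √10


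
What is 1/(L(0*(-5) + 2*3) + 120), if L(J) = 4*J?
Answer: 1/144 ≈ 0.0069444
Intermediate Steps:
1/(L(0*(-5) + 2*3) + 120) = 1/(4*(0*(-5) + 2*3) + 120) = 1/(4*(0 + 6) + 120) = 1/(4*6 + 120) = 1/(24 + 120) = 1/144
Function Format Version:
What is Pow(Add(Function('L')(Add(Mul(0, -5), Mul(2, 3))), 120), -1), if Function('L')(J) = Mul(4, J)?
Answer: Rational(1, 144) ≈ 0.0069444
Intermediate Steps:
Pow(Add(Function('L')(Add(Mul(0, -5), Mul(2, 3))), 120), -1) = Pow(Add(Mul(4, Add(Mul(0, -5), Mul(2, 3))), 120), -1) = Pow(Add(Mul(4, Add(0, 6)), 120), -1) = Pow(Add(Mul(4, 6), 120), -1) = Pow(Add(24, 120), -1) = Pow(144, -1) = Rational(1, 144)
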